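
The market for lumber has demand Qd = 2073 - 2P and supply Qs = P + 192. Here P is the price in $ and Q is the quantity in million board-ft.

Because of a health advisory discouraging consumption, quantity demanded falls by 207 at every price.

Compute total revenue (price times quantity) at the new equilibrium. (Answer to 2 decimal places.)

418500.00

Solve the original market: 2073 - 2P = P + 192, hence P = 627 and Q = 819.
After the shift, demand is Qd = 1866 - 2P and supply is Qs = P + 192.
Setting them equal: 1866 - 2P = P + 192 → 1674 = 3P, so P = 558 and Q = 750.
New expenditure = 558 × 750 = 418500.00.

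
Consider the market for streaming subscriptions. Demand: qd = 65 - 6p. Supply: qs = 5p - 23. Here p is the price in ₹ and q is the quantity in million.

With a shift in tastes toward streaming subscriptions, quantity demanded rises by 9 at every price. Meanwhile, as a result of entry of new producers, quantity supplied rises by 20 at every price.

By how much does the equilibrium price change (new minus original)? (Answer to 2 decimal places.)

-1.00

Initially, 65 - 6p = 5p - 23, so 88 = 11p and p = 8, q = 17.
With the change applied: demand qd = 74 - 6p, supply qs = 5p - 3.
Clearing the new market: 74 - 6p = 5p - 3, so p = 7 and q = 32.
Δp = 7 − 8 = -1.00.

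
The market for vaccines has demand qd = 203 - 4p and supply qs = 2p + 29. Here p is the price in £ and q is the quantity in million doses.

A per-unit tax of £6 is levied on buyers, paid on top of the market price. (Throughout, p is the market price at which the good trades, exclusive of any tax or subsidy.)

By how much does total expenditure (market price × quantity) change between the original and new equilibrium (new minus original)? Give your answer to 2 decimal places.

Initially, 203 - 4p = 2p + 29, so 174 = 6p and p = 29, q = 87.
Since buyers pay the price plus the tax, the effective demand curve becomes qd = 179 - 4p.
Clearing the new market: 179 - 4p = 2p + 29, so p = 25 and q = 79.
Expenditure moves from 29×87 = 2523 to 25×79 = 1975; change = -548.00.

-548.00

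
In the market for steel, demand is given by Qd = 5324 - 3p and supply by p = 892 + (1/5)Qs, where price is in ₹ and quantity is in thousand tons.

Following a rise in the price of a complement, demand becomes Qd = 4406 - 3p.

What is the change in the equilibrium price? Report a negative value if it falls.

Before the shock: 5324 - 3p = 5p - 4460 ⇒ 9784 = 8p ⇒ p = 1223, Q = 1655.
The new curves are Qd = 4406 - 3p (demand) and Qs = 5p - 4460 (supply).
Equate the new curves: 4406 - 3p = 5p - 4460, giving 8866 = 8p, p = 1108.25, Q = 1081.25.
Δp = 1108.25 − 1223 = -114.75.

-114.75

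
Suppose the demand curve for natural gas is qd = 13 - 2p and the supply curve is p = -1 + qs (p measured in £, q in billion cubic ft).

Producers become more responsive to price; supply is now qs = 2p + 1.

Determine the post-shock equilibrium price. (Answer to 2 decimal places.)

Before the shock: 13 - 2p = p + 1 ⇒ 12 = 3p ⇒ p = 4, q = 5.
After the shift, demand is qd = 13 - 2p and supply is qs = 2p + 1.
Equate the new curves: 13 - 2p = 2p + 1, giving 12 = 4p, p = 3, q = 7.

3.00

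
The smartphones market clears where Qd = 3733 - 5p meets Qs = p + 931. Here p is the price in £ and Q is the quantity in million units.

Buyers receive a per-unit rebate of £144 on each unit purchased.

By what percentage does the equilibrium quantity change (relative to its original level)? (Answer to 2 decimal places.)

+8.58

Solve the original market: 3733 - 5p = p + 931, hence p = 467 and Q = 1398.
Since buyers' out-of-pocket price is the market price minus the rebate, the effective demand curve becomes Qd = 4453 - 5p.
Clearing the new market: 4453 - 5p = p + 931, so p = 587 and Q = 1518.
%ΔQ = (1518 − 1398) / 1398 × 100 = +8.58%.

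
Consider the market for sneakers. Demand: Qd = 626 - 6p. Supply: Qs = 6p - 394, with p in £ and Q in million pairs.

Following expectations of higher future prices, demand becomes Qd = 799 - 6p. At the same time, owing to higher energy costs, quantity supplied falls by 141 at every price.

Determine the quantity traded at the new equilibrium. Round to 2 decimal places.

132.00

Initially, 626 - 6p = 6p - 394, so 1020 = 12p and p = 85, Q = 116.
The shock moves the curves to Qd = 799 - 6p and Qs = 6p - 535.
Clearing the new market: 799 - 6p = 6p - 535, so p = 667/6 ≈ 111.1667 and Q = 132.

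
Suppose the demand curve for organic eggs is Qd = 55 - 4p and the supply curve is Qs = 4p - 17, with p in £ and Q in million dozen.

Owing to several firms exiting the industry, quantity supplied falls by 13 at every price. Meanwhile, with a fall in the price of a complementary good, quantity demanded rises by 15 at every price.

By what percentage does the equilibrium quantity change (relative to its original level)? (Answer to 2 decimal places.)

Original equilibrium: 55 - 4p = 4p - 17 gives 72 = 8p, so p = 9 and Q = 19.
The shock moves the curves to Qd = 70 - 4p and Qs = 4p - 30.
Equate the new curves: 70 - 4p = 4p - 30, giving 100 = 8p, p = 12.5, Q = 20.
%ΔQ = (20 − 19) / 19 × 100 = +5.26%.

+5.26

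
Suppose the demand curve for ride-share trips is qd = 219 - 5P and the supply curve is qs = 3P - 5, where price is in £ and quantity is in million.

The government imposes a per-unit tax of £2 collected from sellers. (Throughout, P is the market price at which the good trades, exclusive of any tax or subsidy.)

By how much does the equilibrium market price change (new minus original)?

Initially, 219 - 5P = 3P - 5, so 224 = 8P and P = 28, q = 79.
Since sellers keep the price net of the tax, the effective supply curve becomes qs = 3P - 11.
Clearing the new market: 219 - 5P = 3P - 11, so P = 28.75 and q = 75.25.
ΔP = 28.75 − 28 = +0.75.

+0.75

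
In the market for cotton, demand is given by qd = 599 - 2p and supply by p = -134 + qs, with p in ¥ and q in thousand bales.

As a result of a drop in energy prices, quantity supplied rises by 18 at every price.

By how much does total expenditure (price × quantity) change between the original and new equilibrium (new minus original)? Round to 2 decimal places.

+54.00

Solve the original market: 599 - 2p = p + 134, hence p = 155 and q = 289.
The shock moves the curves to qd = 599 - 2p and qs = p + 152.
New equilibrium: 599 - 2p = p + 152 ⇒ 447 = 3p ⇒ p = 149, q = 301.
Expenditure moves from 155×289 = 44795 to 149×301 = 44849; change = +54.00.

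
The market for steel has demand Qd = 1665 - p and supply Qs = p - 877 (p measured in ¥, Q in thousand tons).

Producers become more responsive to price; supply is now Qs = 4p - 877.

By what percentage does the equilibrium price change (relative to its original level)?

Before the shock: 1665 - p = p - 877 ⇒ 2542 = 2p ⇒ p = 1271, Q = 394.
The new curves are Qd = 1665 - p (demand) and Qs = 4p - 877 (supply).
Equate the new curves: 1665 - p = 4p - 877, giving 2542 = 5p, p = 508.4, Q = 1156.6.
%Δp = (508.4 − 1271) / 1271 × 100 = -60%.

-60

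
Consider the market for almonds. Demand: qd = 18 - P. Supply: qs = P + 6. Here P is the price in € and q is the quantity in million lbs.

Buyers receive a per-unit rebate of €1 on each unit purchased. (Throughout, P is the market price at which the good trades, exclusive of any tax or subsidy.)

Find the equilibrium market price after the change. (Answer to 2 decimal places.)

6.50

Initially, 18 - P = P + 6, so 12 = 2P and P = 6, q = 12.
Since buyers' out-of-pocket price is the market price minus the rebate, the effective demand curve becomes qd = 19 - P.
Equate the new curves: 19 - P = P + 6, giving 13 = 2P, P = 6.5, q = 12.5.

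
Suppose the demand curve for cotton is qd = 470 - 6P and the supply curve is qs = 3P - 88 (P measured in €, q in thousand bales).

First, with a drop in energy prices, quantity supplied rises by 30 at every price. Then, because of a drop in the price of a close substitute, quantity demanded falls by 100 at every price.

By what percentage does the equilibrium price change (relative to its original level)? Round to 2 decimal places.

-23.30

Before the shock: 470 - 6P = 3P - 88 ⇒ 558 = 9P ⇒ P = 62, q = 98.
After the shift, demand is qd = 370 - 6P and supply is qs = 3P - 58.
Equate the new curves: 370 - 6P = 3P - 58, giving 428 = 9P, P = 428/9 ≈ 47.5556, q = 254/3 ≈ 84.6667.
%ΔP = (47.5556 − 62) / 62 × 100 = -23.30%.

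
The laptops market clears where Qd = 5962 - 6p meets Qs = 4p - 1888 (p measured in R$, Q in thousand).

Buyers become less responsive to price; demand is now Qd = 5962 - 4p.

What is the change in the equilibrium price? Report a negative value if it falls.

Solve the original market: 5962 - 6p = 4p - 1888, hence p = 785 and Q = 1252.
After the shift, demand is Qd = 5962 - 4p and supply is Qs = 4p - 1888.
New equilibrium: 5962 - 4p = 4p - 1888 ⇒ 7850 = 8p ⇒ p = 981.25, Q = 2037.
Δp = 981.25 − 785 = +196.25.

+196.25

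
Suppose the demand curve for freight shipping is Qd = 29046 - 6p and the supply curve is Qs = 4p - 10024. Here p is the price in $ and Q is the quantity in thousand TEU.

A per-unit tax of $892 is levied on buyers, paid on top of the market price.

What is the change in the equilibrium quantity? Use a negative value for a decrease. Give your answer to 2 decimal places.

Solve the original market: 29046 - 6p = 4p - 10024, hence p = 3907 and Q = 5604.
Since buyers pay the price plus the tax, the effective demand curve becomes Qd = 23694 - 6p.
New equilibrium: 23694 - 6p = 4p - 10024 ⇒ 33718 = 10p ⇒ p = 3371.8, Q = 3463.2.
ΔQ = 3463.2 − 5604 = -2140.80.

-2140.80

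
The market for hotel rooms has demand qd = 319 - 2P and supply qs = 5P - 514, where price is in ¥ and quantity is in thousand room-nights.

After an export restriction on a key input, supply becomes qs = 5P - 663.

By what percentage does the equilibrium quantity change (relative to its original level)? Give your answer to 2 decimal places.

Original equilibrium: 319 - 2P = 5P - 514 gives 833 = 7P, so P = 119 and q = 81.
After the shift, demand is qd = 319 - 2P and supply is qs = 5P - 663.
Setting them equal: 319 - 2P = 5P - 663 → 982 = 7P, so P = 982/7 ≈ 140.2857 and q = 269/7 ≈ 38.4286.
%Δq = (38.4286 − 81) / 81 × 100 = -52.56%.

-52.56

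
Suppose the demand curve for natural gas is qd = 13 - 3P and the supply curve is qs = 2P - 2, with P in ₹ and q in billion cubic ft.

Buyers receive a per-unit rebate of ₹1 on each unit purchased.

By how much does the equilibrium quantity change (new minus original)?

+1.2

Solve the original market: 13 - 3P = 2P - 2, hence P = 3 and q = 4.
Since buyers' out-of-pocket price is the market price minus the rebate, the effective demand curve becomes qd = 16 - 3P.
New equilibrium: 16 - 3P = 2P - 2 ⇒ 18 = 5P ⇒ P = 3.6, q = 5.2.
Δq = 5.2 − 4 = +1.2.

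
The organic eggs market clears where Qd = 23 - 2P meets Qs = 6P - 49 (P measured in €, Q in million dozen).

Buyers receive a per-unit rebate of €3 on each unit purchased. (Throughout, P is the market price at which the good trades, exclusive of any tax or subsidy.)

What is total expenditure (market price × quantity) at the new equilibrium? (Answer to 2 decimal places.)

Original equilibrium: 23 - 2P = 6P - 49 gives 72 = 8P, so P = 9 and Q = 5.
Since buyers' out-of-pocket price is the market price minus the rebate, the effective demand curve becomes Qd = 29 - 2P.
New equilibrium: 29 - 2P = 6P - 49 ⇒ 78 = 8P ⇒ P = 9.75, Q = 9.5.
New expenditure = 9.75 × 9.5 = 92.63.

92.63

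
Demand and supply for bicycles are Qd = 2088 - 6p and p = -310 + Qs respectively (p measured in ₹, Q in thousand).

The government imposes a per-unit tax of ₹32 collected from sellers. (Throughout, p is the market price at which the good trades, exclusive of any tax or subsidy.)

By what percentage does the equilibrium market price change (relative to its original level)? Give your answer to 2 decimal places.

Solve the original market: 2088 - 6p = p + 310, hence p = 254 and Q = 564.
Since sellers keep the price net of the tax, the effective supply curve becomes Qs = p + 278.
Setting them equal: 2088 - 6p = p + 278 → 1810 = 7p, so p = 1810/7 ≈ 258.5714 and Q = 3756/7 ≈ 536.5714.
%Δp = (258.5714 − 254) / 254 × 100 = +1.80%.

+1.80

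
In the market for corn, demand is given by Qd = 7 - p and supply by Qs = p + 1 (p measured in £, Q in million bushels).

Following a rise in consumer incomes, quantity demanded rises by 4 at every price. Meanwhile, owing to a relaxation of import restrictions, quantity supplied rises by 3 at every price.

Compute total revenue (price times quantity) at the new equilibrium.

26.25

Solve the original market: 7 - p = p + 1, hence p = 3 and Q = 4.
After the shift, demand is Qd = 11 - p and supply is Qs = p + 4.
Setting them equal: 11 - p = p + 4 → 7 = 2p, so p = 3.5 and Q = 7.5.
New expenditure = 3.5 × 7.5 = 26.25.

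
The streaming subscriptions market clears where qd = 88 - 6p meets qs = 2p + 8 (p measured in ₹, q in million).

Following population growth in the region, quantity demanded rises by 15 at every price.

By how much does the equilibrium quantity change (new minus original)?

+3.75

Solve the original market: 88 - 6p = 2p + 8, hence p = 10 and q = 28.
With the change applied: demand qd = 103 - 6p, supply qs = 2p + 8.
New equilibrium: 103 - 6p = 2p + 8 ⇒ 95 = 8p ⇒ p = 11.875, q = 31.75.
Δq = 31.75 − 28 = +3.75.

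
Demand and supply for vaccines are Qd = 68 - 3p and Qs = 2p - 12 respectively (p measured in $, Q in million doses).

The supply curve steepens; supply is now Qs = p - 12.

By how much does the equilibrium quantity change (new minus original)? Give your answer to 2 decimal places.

Solve the original market: 68 - 3p = 2p - 12, hence p = 16 and Q = 20.
With the change applied: demand Qd = 68 - 3p, supply Qs = p - 12.
New equilibrium: 68 - 3p = p - 12 ⇒ 80 = 4p ⇒ p = 20, Q = 8.
ΔQ = 8 − 20 = -12.00.

-12.00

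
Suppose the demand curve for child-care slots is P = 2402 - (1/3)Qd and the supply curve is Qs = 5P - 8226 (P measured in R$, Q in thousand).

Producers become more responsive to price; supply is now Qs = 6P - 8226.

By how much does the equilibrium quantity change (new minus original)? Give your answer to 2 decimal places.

+643.00

Initially, 7206 - 3P = 5P - 8226, so 15432 = 8P and P = 1929, Q = 1419.
With the change applied: demand Qd = 7206 - 3P, supply Qs = 6P - 8226.
Equate the new curves: 7206 - 3P = 6P - 8226, giving 15432 = 9P, P = 5144/3 ≈ 1714.6667, Q = 2062.
ΔQ = 2062 − 1419 = +643.00.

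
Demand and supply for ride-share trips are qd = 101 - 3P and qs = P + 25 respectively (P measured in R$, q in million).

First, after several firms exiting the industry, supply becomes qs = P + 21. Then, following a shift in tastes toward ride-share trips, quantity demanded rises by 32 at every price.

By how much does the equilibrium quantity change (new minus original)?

+5

Initially, 101 - 3P = P + 25, so 76 = 4P and P = 19, q = 44.
After the shift, demand is qd = 133 - 3P and supply is qs = P + 21.
Setting them equal: 133 - 3P = P + 21 → 112 = 4P, so P = 28 and q = 49.
Δq = 49 − 44 = +5.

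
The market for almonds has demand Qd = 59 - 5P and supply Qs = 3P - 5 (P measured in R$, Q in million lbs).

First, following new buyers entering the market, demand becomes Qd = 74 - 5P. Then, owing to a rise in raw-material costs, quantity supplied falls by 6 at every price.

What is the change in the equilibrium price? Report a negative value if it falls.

+2.625

Original equilibrium: 59 - 5P = 3P - 5 gives 64 = 8P, so P = 8 and Q = 19.
The new curves are Qd = 74 - 5P (demand) and Qs = 3P - 11 (supply).
Equate the new curves: 74 - 5P = 3P - 11, giving 85 = 8P, P = 10.625, Q = 20.875.
ΔP = 10.625 − 8 = +2.625.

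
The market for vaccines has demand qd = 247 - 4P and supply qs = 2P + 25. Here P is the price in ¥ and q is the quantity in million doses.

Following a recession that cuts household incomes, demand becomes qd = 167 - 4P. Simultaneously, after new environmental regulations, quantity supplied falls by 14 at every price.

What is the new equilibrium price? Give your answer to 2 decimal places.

26.00

Before the shock: 247 - 4P = 2P + 25 ⇒ 222 = 6P ⇒ P = 37, q = 99.
With the change applied: demand qd = 167 - 4P, supply qs = 2P + 11.
Setting them equal: 167 - 4P = 2P + 11 → 156 = 6P, so P = 26 and q = 63.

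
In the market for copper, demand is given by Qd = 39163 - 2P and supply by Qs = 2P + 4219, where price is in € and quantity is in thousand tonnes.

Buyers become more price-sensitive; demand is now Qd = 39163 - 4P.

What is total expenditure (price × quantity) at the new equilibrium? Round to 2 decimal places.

Initially, 39163 - 2P = 2P + 4219, so 34944 = 4P and P = 8736, Q = 21691.
The new curves are Qd = 39163 - 4P (demand) and Qs = 2P + 4219 (supply).
Equate the new curves: 39163 - 4P = 2P + 4219, giving 34944 = 6P, P = 5824, Q = 15867.
New expenditure = 5824 × 15867 = 92409408.00.

92409408.00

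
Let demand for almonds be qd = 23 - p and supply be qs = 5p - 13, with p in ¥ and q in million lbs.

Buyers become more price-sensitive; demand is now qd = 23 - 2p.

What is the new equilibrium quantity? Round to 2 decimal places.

12.71

Initially, 23 - p = 5p - 13, so 36 = 6p and p = 6, q = 17.
The new curves are qd = 23 - 2p (demand) and qs = 5p - 13 (supply).
Setting them equal: 23 - 2p = 5p - 13 → 36 = 7p, so p = 36/7 ≈ 5.1429 and q = 89/7 ≈ 12.7143.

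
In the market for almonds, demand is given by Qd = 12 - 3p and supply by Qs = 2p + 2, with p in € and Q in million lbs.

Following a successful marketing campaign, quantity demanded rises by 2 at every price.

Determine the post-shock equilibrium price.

Original equilibrium: 12 - 3p = 2p + 2 gives 10 = 5p, so p = 2 and Q = 6.
The shock moves the curves to Qd = 14 - 3p and Qs = 2p + 2.
Clearing the new market: 14 - 3p = 2p + 2, so p = 2.4 and Q = 6.8.

2.4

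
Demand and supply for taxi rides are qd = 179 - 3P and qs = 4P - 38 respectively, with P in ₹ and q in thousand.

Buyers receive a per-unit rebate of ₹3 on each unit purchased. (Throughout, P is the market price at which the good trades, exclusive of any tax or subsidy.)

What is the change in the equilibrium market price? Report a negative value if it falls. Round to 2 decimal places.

+1.29

Before the shock: 179 - 3P = 4P - 38 ⇒ 217 = 7P ⇒ P = 31, q = 86.
Since buyers' out-of-pocket price is the market price minus the rebate, the effective demand curve becomes qd = 188 - 3P.
Clearing the new market: 188 - 3P = 4P - 38, so P = 226/7 ≈ 32.2857 and q = 638/7 ≈ 91.1429.
ΔP = 32.2857 − 31 = +1.29.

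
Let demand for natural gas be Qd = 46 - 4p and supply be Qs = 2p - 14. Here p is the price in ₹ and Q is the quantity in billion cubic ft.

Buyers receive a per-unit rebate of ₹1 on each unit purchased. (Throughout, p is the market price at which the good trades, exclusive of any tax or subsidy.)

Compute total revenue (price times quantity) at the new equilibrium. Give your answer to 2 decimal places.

78.22

Solve the original market: 46 - 4p = 2p - 14, hence p = 10 and Q = 6.
Since buyers' out-of-pocket price is the market price minus the rebate, the effective demand curve becomes Qd = 50 - 4p.
Clearing the new market: 50 - 4p = 2p - 14, so p = 32/3 ≈ 10.6667 and Q = 22/3 ≈ 7.3333.
New expenditure = 10.6667 × 7.3333 = 78.22.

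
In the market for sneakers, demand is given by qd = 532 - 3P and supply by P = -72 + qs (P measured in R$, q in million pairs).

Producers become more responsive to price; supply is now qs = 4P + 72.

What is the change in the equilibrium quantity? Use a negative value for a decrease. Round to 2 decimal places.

Initially, 532 - 3P = P + 72, so 460 = 4P and P = 115, q = 187.
The shock moves the curves to qd = 532 - 3P and qs = 4P + 72.
New equilibrium: 532 - 3P = 4P + 72 ⇒ 460 = 7P ⇒ P = 460/7 ≈ 65.7143, q = 2344/7 ≈ 334.8571.
Δq = 334.8571 − 187 = +147.86.

+147.86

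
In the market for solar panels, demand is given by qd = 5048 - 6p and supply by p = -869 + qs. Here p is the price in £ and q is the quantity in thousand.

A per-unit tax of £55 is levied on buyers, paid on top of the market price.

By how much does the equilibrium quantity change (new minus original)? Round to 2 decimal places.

Solve the original market: 5048 - 6p = p + 869, hence p = 597 and q = 1466.
Since buyers pay the price plus the tax, the effective demand curve becomes qd = 4718 - 6p.
Equate the new curves: 4718 - 6p = p + 869, giving 3849 = 7p, p = 3849/7 ≈ 549.8571, q = 9932/7 ≈ 1418.8571.
Δq = 1418.8571 − 1466 = -47.14.

-47.14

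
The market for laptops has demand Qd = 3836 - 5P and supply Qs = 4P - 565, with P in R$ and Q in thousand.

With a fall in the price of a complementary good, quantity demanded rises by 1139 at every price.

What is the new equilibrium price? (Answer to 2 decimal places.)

615.56

Solve the original market: 3836 - 5P = 4P - 565, hence P = 489 and Q = 1391.
With the change applied: demand Qd = 4975 - 5P, supply Qs = 4P - 565.
Equate the new curves: 4975 - 5P = 4P - 565, giving 5540 = 9P, P = 5540/9 ≈ 615.5556, Q = 17075/9 ≈ 1897.2222.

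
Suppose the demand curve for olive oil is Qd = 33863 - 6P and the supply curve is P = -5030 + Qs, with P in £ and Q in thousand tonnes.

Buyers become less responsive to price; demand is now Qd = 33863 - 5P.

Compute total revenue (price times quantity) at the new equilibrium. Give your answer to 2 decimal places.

Original equilibrium: 33863 - 6P = P + 5030 gives 28833 = 7P, so P = 4119 and Q = 9149.
After the shift, demand is Qd = 33863 - 5P and supply is Qs = P + 5030.
New equilibrium: 33863 - 5P = P + 5030 ⇒ 28833 = 6P ⇒ P = 4805.5, Q = 9835.5.
New expenditure = 4805.5 × 9835.5 = 47264495.25.

47264495.25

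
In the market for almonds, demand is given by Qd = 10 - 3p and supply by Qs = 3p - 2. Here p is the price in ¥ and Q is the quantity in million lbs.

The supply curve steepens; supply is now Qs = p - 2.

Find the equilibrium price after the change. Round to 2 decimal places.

3.00

Initially, 10 - 3p = 3p - 2, so 12 = 6p and p = 2, Q = 4.
After the shift, demand is Qd = 10 - 3p and supply is Qs = p - 2.
Setting them equal: 10 - 3p = p - 2 → 12 = 4p, so p = 3 and Q = 1.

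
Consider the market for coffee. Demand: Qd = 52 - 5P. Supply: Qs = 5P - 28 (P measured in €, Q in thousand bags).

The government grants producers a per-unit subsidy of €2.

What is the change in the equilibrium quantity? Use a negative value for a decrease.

+5

Before the shock: 52 - 5P = 5P - 28 ⇒ 80 = 10P ⇒ P = 8, Q = 12.
Since sellers receive the price plus the subsidy, the effective supply curve becomes Qs = 5P - 18.
Setting them equal: 52 - 5P = 5P - 18 → 70 = 10P, so P = 7 and Q = 17.
ΔQ = 17 − 12 = +5.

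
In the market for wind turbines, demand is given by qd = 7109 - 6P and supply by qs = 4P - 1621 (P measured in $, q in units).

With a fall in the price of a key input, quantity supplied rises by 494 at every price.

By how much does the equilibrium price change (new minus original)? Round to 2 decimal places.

Solve the original market: 7109 - 6P = 4P - 1621, hence P = 873 and q = 1871.
After the shift, demand is qd = 7109 - 6P and supply is qs = 4P - 1127.
Clearing the new market: 7109 - 6P = 4P - 1127, so P = 823.6 and q = 2167.4.
ΔP = 823.6 − 873 = -49.40.

-49.40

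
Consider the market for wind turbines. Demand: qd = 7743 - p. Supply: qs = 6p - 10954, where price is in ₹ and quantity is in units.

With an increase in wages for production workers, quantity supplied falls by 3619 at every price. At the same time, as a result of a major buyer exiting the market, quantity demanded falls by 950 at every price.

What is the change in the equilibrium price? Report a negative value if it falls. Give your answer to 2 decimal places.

+381.29

Original equilibrium: 7743 - p = 6p - 10954 gives 18697 = 7p, so p = 2671 and q = 5072.
The shock moves the curves to qd = 6793 - p and qs = 6p - 14573.
Equate the new curves: 6793 - p = 6p - 14573, giving 21366 = 7p, p = 21366/7 ≈ 3052.2857, q = 26185/7 ≈ 3740.7143.
Δp = 3052.2857 − 2671 = +381.29.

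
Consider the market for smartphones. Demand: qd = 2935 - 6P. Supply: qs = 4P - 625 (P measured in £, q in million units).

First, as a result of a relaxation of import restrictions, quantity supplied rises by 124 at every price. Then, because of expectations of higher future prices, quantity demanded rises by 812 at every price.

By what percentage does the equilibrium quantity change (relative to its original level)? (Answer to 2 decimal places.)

Before the shock: 2935 - 6P = 4P - 625 ⇒ 3560 = 10P ⇒ P = 356, q = 799.
With the change applied: demand qd = 3747 - 6P, supply qs = 4P - 501.
Equate the new curves: 3747 - 6P = 4P - 501, giving 4248 = 10P, P = 424.8, q = 1198.2.
%Δq = (1198.2 − 799) / 799 × 100 = +49.96%.

+49.96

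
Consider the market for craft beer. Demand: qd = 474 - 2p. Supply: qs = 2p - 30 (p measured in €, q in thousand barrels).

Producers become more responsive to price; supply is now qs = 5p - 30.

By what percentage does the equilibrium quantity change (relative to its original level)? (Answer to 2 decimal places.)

Original equilibrium: 474 - 2p = 2p - 30 gives 504 = 4p, so p = 126 and q = 222.
The shock moves the curves to qd = 474 - 2p and qs = 5p - 30.
New equilibrium: 474 - 2p = 5p - 30 ⇒ 504 = 7p ⇒ p = 72, q = 330.
%Δq = (330 − 222) / 222 × 100 = +48.65%.

+48.65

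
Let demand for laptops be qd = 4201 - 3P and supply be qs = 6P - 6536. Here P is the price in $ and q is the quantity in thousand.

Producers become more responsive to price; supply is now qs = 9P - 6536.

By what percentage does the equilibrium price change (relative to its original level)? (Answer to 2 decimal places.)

-25.00

Initially, 4201 - 3P = 6P - 6536, so 10737 = 9P and P = 1193, q = 622.
The new curves are qd = 4201 - 3P (demand) and qs = 9P - 6536 (supply).
New equilibrium: 4201 - 3P = 9P - 6536 ⇒ 10737 = 12P ⇒ P = 894.75, q = 1516.75.
%ΔP = (894.75 − 1193) / 1193 × 100 = -25.00%.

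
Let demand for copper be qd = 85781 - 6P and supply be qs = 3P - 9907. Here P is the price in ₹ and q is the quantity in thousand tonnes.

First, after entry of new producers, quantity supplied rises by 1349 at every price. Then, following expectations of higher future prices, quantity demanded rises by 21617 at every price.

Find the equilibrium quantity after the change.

Initially, 85781 - 6P = 3P - 9907, so 95688 = 9P and P = 10632, q = 21989.
With the change applied: demand qd = 107398 - 6P, supply qs = 3P - 8558.
Clearing the new market: 107398 - 6P = 3P - 8558, so P = 12884 and q = 30094.

30094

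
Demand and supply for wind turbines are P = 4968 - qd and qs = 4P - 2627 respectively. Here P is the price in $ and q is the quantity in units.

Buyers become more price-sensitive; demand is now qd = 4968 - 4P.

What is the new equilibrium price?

949.375

Original equilibrium: 4968 - P = 4P - 2627 gives 7595 = 5P, so P = 1519 and q = 3449.
The new curves are qd = 4968 - 4P (demand) and qs = 4P - 2627 (supply).
Clearing the new market: 4968 - 4P = 4P - 2627, so P = 949.375 and q = 1170.5.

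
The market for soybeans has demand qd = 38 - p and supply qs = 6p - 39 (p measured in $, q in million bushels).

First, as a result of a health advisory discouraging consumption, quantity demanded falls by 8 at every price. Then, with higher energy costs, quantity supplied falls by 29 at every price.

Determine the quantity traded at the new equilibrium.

16

Original equilibrium: 38 - p = 6p - 39 gives 77 = 7p, so p = 11 and q = 27.
The new curves are qd = 30 - p (demand) and qs = 6p - 68 (supply).
New equilibrium: 30 - p = 6p - 68 ⇒ 98 = 7p ⇒ p = 14, q = 16.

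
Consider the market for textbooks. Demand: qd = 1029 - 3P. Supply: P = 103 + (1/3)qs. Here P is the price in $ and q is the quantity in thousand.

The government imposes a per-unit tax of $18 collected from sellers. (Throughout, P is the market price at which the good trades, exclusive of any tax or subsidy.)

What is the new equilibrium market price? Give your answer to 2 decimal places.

Before the shock: 1029 - 3P = 3P - 309 ⇒ 1338 = 6P ⇒ P = 223, q = 360.
Since sellers keep the price net of the tax, the effective supply curve becomes qs = 3P - 363.
Clearing the new market: 1029 - 3P = 3P - 363, so P = 232 and q = 333.

232.00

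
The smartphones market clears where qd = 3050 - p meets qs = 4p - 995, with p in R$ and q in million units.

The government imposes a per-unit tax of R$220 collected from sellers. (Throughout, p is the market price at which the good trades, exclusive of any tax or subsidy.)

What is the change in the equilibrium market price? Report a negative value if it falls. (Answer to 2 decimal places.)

+176.00

Solve the original market: 3050 - p = 4p - 995, hence p = 809 and q = 2241.
Since sellers keep the price net of the tax, the effective supply curve becomes qs = 4p - 1875.
Setting them equal: 3050 - p = 4p - 1875 → 4925 = 5p, so p = 985 and q = 2065.
Δp = 985 − 809 = +176.00.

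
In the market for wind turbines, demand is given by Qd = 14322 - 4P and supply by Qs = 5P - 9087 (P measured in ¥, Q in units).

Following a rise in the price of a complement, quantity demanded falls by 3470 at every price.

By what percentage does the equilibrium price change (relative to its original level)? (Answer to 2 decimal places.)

-14.82

Before the shock: 14322 - 4P = 5P - 9087 ⇒ 23409 = 9P ⇒ P = 2601, Q = 3918.
With the change applied: demand Qd = 10852 - 4P, supply Qs = 5P - 9087.
Clearing the new market: 10852 - 4P = 5P - 9087, so P = 19939/9 ≈ 2215.4444 and Q = 17912/9 ≈ 1990.2222.
%ΔP = (2215.4444 − 2601) / 2601 × 100 = -14.82%.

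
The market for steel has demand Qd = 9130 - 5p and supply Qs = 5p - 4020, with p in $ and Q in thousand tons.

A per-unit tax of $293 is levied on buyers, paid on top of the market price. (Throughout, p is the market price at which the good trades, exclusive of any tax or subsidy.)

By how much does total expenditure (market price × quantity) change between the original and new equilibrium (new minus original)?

Initially, 9130 - 5p = 5p - 4020, so 13150 = 10p and p = 1315, Q = 2555.
Since buyers pay the price plus the tax, the effective demand curve becomes Qd = 7665 - 5p.
Clearing the new market: 7665 - 5p = 5p - 4020, so p = 1168.5 and Q = 1822.5.
Expenditure moves from 1315×2555 = 3359825 to 1168.5×1822.5 = 2129591.25; change = -1230233.75.

-1230233.75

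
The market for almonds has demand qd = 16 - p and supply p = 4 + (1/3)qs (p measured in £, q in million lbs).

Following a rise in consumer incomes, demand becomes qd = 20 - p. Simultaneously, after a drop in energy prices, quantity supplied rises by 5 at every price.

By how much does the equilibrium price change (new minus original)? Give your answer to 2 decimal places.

-0.25

Original equilibrium: 16 - p = 3p - 12 gives 28 = 4p, so p = 7 and q = 9.
After the shift, demand is qd = 20 - p and supply is qs = 3p - 7.
New equilibrium: 20 - p = 3p - 7 ⇒ 27 = 4p ⇒ p = 6.75, q = 13.25.
Δp = 6.75 − 7 = -0.25.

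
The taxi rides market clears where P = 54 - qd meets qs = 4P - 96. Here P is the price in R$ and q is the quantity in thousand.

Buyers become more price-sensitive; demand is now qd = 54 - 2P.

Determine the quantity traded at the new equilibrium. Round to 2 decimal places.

4.00

Before the shock: 54 - P = 4P - 96 ⇒ 150 = 5P ⇒ P = 30, q = 24.
The new curves are qd = 54 - 2P (demand) and qs = 4P - 96 (supply).
New equilibrium: 54 - 2P = 4P - 96 ⇒ 150 = 6P ⇒ P = 25, q = 4.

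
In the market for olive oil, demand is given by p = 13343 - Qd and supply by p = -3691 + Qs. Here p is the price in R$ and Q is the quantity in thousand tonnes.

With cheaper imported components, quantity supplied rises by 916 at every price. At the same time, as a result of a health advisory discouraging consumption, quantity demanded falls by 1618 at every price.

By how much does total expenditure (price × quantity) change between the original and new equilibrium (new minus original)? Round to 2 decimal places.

-12040248.00

Before the shock: 13343 - p = p + 3691 ⇒ 9652 = 2p ⇒ p = 4826, Q = 8517.
With the change applied: demand Qd = 11725 - p, supply Qs = p + 4607.
Clearing the new market: 11725 - p = p + 4607, so p = 3559 and Q = 8166.
Expenditure moves from 4826×8517 = 41103042 to 3559×8166 = 29062794; change = -12040248.00.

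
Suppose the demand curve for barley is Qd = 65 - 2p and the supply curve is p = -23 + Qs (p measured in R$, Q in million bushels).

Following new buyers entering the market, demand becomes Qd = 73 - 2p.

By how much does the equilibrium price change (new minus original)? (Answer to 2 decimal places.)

+2.67

Before the shock: 65 - 2p = p + 23 ⇒ 42 = 3p ⇒ p = 14, Q = 37.
The new curves are Qd = 73 - 2p (demand) and Qs = p + 23 (supply).
Clearing the new market: 73 - 2p = p + 23, so p = 50/3 ≈ 16.6667 and Q = 119/3 ≈ 39.6667.
Δp = 16.6667 − 14 = +2.67.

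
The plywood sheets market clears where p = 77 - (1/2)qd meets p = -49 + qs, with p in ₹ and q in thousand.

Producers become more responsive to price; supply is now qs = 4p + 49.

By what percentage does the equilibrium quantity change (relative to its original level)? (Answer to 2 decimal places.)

+41.67

Before the shock: 154 - 2p = p + 49 ⇒ 105 = 3p ⇒ p = 35, q = 84.
The new curves are qd = 154 - 2p (demand) and qs = 4p + 49 (supply).
Equate the new curves: 154 - 2p = 4p + 49, giving 105 = 6p, p = 17.5, q = 119.
%Δq = (119 − 84) / 84 × 100 = +41.67%.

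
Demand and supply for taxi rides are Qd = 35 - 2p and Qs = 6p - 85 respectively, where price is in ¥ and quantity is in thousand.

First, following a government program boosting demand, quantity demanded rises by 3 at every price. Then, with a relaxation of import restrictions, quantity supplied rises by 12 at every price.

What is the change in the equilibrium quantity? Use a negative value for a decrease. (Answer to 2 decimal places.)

Original equilibrium: 35 - 2p = 6p - 85 gives 120 = 8p, so p = 15 and Q = 5.
With the change applied: demand Qd = 38 - 2p, supply Qs = 6p - 73.
Setting them equal: 38 - 2p = 6p - 73 → 111 = 8p, so p = 13.875 and Q = 10.25.
ΔQ = 10.25 − 5 = +5.25.

+5.25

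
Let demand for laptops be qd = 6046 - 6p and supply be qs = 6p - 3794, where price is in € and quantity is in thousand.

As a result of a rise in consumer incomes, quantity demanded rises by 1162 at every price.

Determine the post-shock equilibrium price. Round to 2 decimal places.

916.83

Initially, 6046 - 6p = 6p - 3794, so 9840 = 12p and p = 820, q = 1126.
The new curves are qd = 7208 - 6p (demand) and qs = 6p - 3794 (supply).
New equilibrium: 7208 - 6p = 6p - 3794 ⇒ 11002 = 12p ⇒ p = 5501/6 ≈ 916.8333, q = 1707.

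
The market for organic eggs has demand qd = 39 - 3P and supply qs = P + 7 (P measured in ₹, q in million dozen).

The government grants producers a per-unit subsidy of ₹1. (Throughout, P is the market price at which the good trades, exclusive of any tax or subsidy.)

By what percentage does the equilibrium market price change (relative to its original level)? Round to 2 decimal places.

-3.13

Before the shock: 39 - 3P = P + 7 ⇒ 32 = 4P ⇒ P = 8, q = 15.
Since sellers receive the price plus the subsidy, the effective supply curve becomes qs = P + 8.
Equate the new curves: 39 - 3P = P + 8, giving 31 = 4P, P = 7.75, q = 15.75.
%ΔP = (7.75 − 8) / 8 × 100 = -3.13%.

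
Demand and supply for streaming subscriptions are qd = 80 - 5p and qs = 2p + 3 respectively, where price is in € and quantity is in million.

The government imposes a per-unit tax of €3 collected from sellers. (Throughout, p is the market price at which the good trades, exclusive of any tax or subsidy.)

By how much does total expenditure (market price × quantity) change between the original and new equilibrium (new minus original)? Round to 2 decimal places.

-29.39

Before the shock: 80 - 5p = 2p + 3 ⇒ 77 = 7p ⇒ p = 11, q = 25.
Since sellers keep the price net of the tax, the effective supply curve becomes qs = 2p - 3.
Equate the new curves: 80 - 5p = 2p - 3, giving 83 = 7p, p = 83/7 ≈ 11.8571, q = 145/7 ≈ 20.7143.
Expenditure moves from 11×25 = 275 to 11.8571×20.7143 = 245.6122; change = -29.39.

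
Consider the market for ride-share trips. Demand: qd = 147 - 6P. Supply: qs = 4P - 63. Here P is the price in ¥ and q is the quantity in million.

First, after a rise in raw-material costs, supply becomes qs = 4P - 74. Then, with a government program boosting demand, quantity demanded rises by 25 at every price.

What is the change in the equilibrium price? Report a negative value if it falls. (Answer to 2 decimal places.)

+3.60

Solve the original market: 147 - 6P = 4P - 63, hence P = 21 and q = 21.
After the shift, demand is qd = 172 - 6P and supply is qs = 4P - 74.
Clearing the new market: 172 - 6P = 4P - 74, so P = 24.6 and q = 24.4.
ΔP = 24.6 − 21 = +3.60.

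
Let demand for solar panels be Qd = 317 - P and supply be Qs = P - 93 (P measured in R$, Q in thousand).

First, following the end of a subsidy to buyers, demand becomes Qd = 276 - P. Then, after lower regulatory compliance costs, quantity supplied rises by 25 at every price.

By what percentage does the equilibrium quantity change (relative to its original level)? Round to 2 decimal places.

Initially, 317 - P = P - 93, so 410 = 2P and P = 205, Q = 112.
After the shift, demand is Qd = 276 - P and supply is Qs = P - 68.
Setting them equal: 276 - P = P - 68 → 344 = 2P, so P = 172 and Q = 104.
%ΔQ = (104 − 112) / 112 × 100 = -7.14%.

-7.14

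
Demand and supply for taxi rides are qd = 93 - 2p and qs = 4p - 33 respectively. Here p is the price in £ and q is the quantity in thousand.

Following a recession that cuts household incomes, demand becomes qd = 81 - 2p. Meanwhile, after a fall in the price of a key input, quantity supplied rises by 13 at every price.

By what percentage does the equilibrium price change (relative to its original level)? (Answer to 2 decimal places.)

Before the shock: 93 - 2p = 4p - 33 ⇒ 126 = 6p ⇒ p = 21, q = 51.
The new curves are qd = 81 - 2p (demand) and qs = 4p - 20 (supply).
Clearing the new market: 81 - 2p = 4p - 20, so p = 101/6 ≈ 16.8333 and q = 142/3 ≈ 47.3333.
%Δp = (16.8333 − 21) / 21 × 100 = -19.84%.

-19.84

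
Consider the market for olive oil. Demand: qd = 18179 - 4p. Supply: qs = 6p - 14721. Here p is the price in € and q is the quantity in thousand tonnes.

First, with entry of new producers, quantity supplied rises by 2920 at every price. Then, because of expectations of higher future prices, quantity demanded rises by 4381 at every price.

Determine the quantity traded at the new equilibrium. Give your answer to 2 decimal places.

8815.60

Original equilibrium: 18179 - 4p = 6p - 14721 gives 32900 = 10p, so p = 3290 and q = 5019.
With the change applied: demand qd = 22560 - 4p, supply qs = 6p - 11801.
Setting them equal: 22560 - 4p = 6p - 11801 → 34361 = 10p, so p = 3436.1 and q = 8815.6.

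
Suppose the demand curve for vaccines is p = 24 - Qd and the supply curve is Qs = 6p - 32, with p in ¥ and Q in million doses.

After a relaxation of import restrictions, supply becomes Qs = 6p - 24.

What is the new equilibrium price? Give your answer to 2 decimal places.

Before the shock: 24 - p = 6p - 32 ⇒ 56 = 7p ⇒ p = 8, Q = 16.
After the shift, demand is Qd = 24 - p and supply is Qs = 6p - 24.
Equate the new curves: 24 - p = 6p - 24, giving 48 = 7p, p = 48/7 ≈ 6.8571, Q = 120/7 ≈ 17.1429.

6.86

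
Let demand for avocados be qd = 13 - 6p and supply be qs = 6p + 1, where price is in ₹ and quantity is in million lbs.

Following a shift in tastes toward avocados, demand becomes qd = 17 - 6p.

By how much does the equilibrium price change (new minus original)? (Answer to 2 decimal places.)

+0.33

Before the shock: 13 - 6p = 6p + 1 ⇒ 12 = 12p ⇒ p = 1, q = 7.
The shock moves the curves to qd = 17 - 6p and qs = 6p + 1.
Setting them equal: 17 - 6p = 6p + 1 → 16 = 12p, so p = 4/3 ≈ 1.3333 and q = 9.
Δp = 1.3333 − 1 = +0.33.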